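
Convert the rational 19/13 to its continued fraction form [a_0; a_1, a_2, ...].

[1; 2, 6]

Run the Euclidean algorithm on 19 and 13; the successive quotients are the partial quotients a_0, a_1, ... (each step inverts the fractional part left over by the previous one):
  19 = 1*13 + 6, so a_0 = 1.
  13 = 2*6 + 1, so a_1 = 2.
  6 = 6*1 + 0, so a_2 = 6.
The remainder reaches 0 after 3 divisions, so the expansion has 3 partial quotients, read off in order.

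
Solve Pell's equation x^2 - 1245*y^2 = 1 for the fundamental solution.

First expand sqrt(1245) as a continued fraction. With x_i = (sqrt(1245) + m_i)/d_i and (m_0, d_0) = (0, 1): a_0 = floor(sqrt(1245)) = 35, since 35^2 = 1225 <= 1245 < 1296 = 36^2.
Iterate m_{i+1} = d_i*a_i - m_i, d_{i+1} = (1245 - m_{i+1}^2)/d_i, a_{i+1} = floor((a_0 + m_{i+1})/d_{i+1}):
  m_1 = 1*35 - 0 = 35, d_1 = (1245 - 35^2)/1 = 20/1 = 20, a_1 = floor((35 + 35)/20) = 3.
  m_2 = 20*3 - 35 = 25, d_2 = (1245 - 25^2)/20 = 620/20 = 31, a_2 = floor((35 + 25)/31) = 1.
  m_3 = 31*1 - 25 = 6, d_3 = (1245 - 6^2)/31 = 1209/31 = 39, a_3 = floor((35 + 6)/39) = 1.
  m_4 = 39*1 - 6 = 33, d_4 = (1245 - 33^2)/39 = 156/39 = 4, a_4 = floor((35 + 33)/4) = 17.
  m_5 = 4*17 - 33 = 35, d_5 = (1245 - 35^2)/4 = 20/4 = 5, a_5 = floor((35 + 35)/5) = 14.
  m_6 = 5*14 - 35 = 35, d_6 = (1245 - 35^2)/5 = 20/5 = 4, a_6 = floor((35 + 35)/4) = 17.
  m_7 = 4*17 - 35 = 33, d_7 = (1245 - 33^2)/4 = 156/4 = 39, a_7 = floor((35 + 33)/39) = 1.
  m_8 = 39*1 - 33 = 6, d_8 = (1245 - 6^2)/39 = 1209/39 = 31, a_8 = floor((35 + 6)/31) = 1.
  m_9 = 31*1 - 6 = 25, d_9 = (1245 - 25^2)/31 = 620/31 = 20, a_9 = floor((35 + 25)/20) = 3.
  m_10 = 20*3 - 25 = 35, d_10 = (1245 - 35^2)/20 = 20/20 = 1, a_10 = floor((35 + 35)/1) = 70.
  m_11 = 1*70 - 35 = 35, d_11 = (1245 - 35^2)/1 = 20/1 = 20: (m_11, d_11) = (m_1, d_1) = (35, 20), so from here the quotients repeat a_1, ..., a_10; the period length is 10.
So sqrt(1245) = [35; (3, 1, 1, 17, 14, 17, 1, 1, 3, 70)] with period length k = 10.
k is even, so the fundamental solution of x^2 - 1245y^2 = 1 is (p_{k-1}, q_{k-1}) = (p_9, q_9); compute convergents through index 9.
Convergents (p_i = a_i*p_{i-1} + p_{i-2}, q_i = a_i*q_{i-1} + q_{i-2} with p_{-2}=0, p_{-1}=1, q_{-2}=1, q_{-1}=0):
  i=0: a_0=35, p_0 = 35*1 + 0 = 35, q_0 = 35*0 + 1 = 1.
  i=1: a_1=3, p_1 = 3*35 + 1 = 106, q_1 = 3*1 + 0 = 3.
  i=2: a_2=1, p_2 = 1*106 + 35 = 141, q_2 = 1*3 + 1 = 4.
  i=3: a_3=1, p_3 = 1*141 + 106 = 247, q_3 = 1*4 + 3 = 7.
  i=4: a_4=17, p_4 = 17*247 + 141 = 4340, q_4 = 17*7 + 4 = 123.
  i=5: a_5=14, p_5 = 14*4340 + 247 = 61007, q_5 = 14*123 + 7 = 1729.
  i=6: a_6=17, p_6 = 17*61007 + 4340 = 1041459, q_6 = 17*1729 + 123 = 29516.
  i=7: a_7=1, p_7 = 1*1041459 + 61007 = 1102466, q_7 = 1*29516 + 1729 = 31245.
  i=8: a_8=1, p_8 = 1*1102466 + 1041459 = 2143925, q_8 = 1*31245 + 29516 = 60761.
  i=9: a_9=3, p_9 = 3*2143925 + 1102466 = 7534241, q_9 = 3*60761 + 31245 = 213528.
Check: 7534241^2 - 1245*213528^2 = 56764787446081 - 56764787446080 = 1, so (x, y) = (7534241, 213528) solves the equation, and by the theorem it is the least positive solution.

(x, y) = (7534241, 213528)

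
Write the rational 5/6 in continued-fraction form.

[0; 1, 5]

Run the Euclidean algorithm on 5 and 6; the successive quotients are the partial quotients a_0, a_1, ... (each step inverts the fractional part left over by the previous one):
  5 = 0*6 + 5, so a_0 = 0.
  6 = 1*5 + 1, so a_1 = 1.
  5 = 5*1 + 0, so a_2 = 5.
The remainder reaches 0 after 3 divisions, so the expansion has 3 partial quotients, read off in order.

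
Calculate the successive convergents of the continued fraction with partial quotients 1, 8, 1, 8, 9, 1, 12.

Using the convergent recurrence p_i = a_i*p_{i-1} + p_{i-2}, q_i = a_i*q_{i-1} + q_{i-2} with p_{-2}=0, p_{-1}=1, q_{-2}=1, q_{-1}=0:
  i=0: a_0=1, p_0 = 1*1 + 0 = 1, q_0 = 1*0 + 1 = 1.
  i=1: a_1=8, p_1 = 8*1 + 1 = 9, q_1 = 8*1 + 0 = 8.
  i=2: a_2=1, p_2 = 1*9 + 1 = 10, q_2 = 1*8 + 1 = 9.
  i=3: a_3=8, p_3 = 8*10 + 9 = 89, q_3 = 8*9 + 8 = 80.
  i=4: a_4=9, p_4 = 9*89 + 10 = 811, q_4 = 9*80 + 9 = 729.
  i=5: a_5=1, p_5 = 1*811 + 89 = 900, q_5 = 1*729 + 80 = 809.
  i=6: a_6=12, p_6 = 12*900 + 811 = 11611, q_6 = 12*809 + 729 = 10437.

1/1, 9/8, 10/9, 89/80, 811/729, 900/809, 11611/10437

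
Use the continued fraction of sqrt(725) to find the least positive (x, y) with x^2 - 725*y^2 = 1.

First expand sqrt(725) as a continued fraction. With x_i = (sqrt(725) + m_i)/d_i and (m_0, d_0) = (0, 1): a_0 = floor(sqrt(725)) = 26, since 26^2 = 676 <= 725 < 729 = 27^2.
Iterate m_{i+1} = d_i*a_i - m_i, d_{i+1} = (725 - m_{i+1}^2)/d_i, a_{i+1} = floor((a_0 + m_{i+1})/d_{i+1}):
  m_1 = 1*26 - 0 = 26, d_1 = (725 - 26^2)/1 = 49/1 = 49, a_1 = floor((26 + 26)/49) = 1.
  m_2 = 49*1 - 26 = 23, d_2 = (725 - 23^2)/49 = 196/49 = 4, a_2 = floor((26 + 23)/4) = 12.
  m_3 = 4*12 - 23 = 25, d_3 = (725 - 25^2)/4 = 100/4 = 25, a_3 = floor((26 + 25)/25) = 2.
  m_4 = 25*2 - 25 = 25, d_4 = (725 - 25^2)/25 = 100/25 = 4, a_4 = floor((26 + 25)/4) = 12.
  m_5 = 4*12 - 25 = 23, d_5 = (725 - 23^2)/4 = 196/4 = 49, a_5 = floor((26 + 23)/49) = 1.
  m_6 = 49*1 - 23 = 26, d_6 = (725 - 26^2)/49 = 49/49 = 1, a_6 = floor((26 + 26)/1) = 52.
  m_7 = 1*52 - 26 = 26, d_7 = (725 - 26^2)/1 = 49/1 = 49: (m_7, d_7) = (m_1, d_1) = (26, 49), so from here the quotients repeat a_1, ..., a_6; the period length is 6.
So sqrt(725) = [26; (1, 12, 2, 12, 1, 52)] with period length k = 6.
k is even, so the fundamental solution of x^2 - 725y^2 = 1 is (p_{k-1}, q_{k-1}) = (p_5, q_5); compute convergents through index 5.
Convergents (p_i = a_i*p_{i-1} + p_{i-2}, q_i = a_i*q_{i-1} + q_{i-2} with p_{-2}=0, p_{-1}=1, q_{-2}=1, q_{-1}=0):
  i=0: a_0=26, p_0 = 26*1 + 0 = 26, q_0 = 26*0 + 1 = 1.
  i=1: a_1=1, p_1 = 1*26 + 1 = 27, q_1 = 1*1 + 0 = 1.
  i=2: a_2=12, p_2 = 12*27 + 26 = 350, q_2 = 12*1 + 1 = 13.
  i=3: a_3=2, p_3 = 2*350 + 27 = 727, q_3 = 2*13 + 1 = 27.
  i=4: a_4=12, p_4 = 12*727 + 350 = 9074, q_4 = 12*27 + 13 = 337.
  i=5: a_5=1, p_5 = 1*9074 + 727 = 9801, q_5 = 1*337 + 27 = 364.
Check: 9801^2 - 725*364^2 = 96059601 - 96059600 = 1, so (x, y) = (9801, 364) solves the equation, and by the theorem it is the least positive solution.

(x, y) = (9801, 364)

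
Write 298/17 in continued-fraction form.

[17; 1, 1, 8]

Run the Euclidean algorithm on 298 and 17; the successive quotients are the partial quotients a_0, a_1, ... (each step inverts the fractional part left over by the previous one):
  298 = 17*17 + 9, so a_0 = 17.
  17 = 1*9 + 8, so a_1 = 1.
  9 = 1*8 + 1, so a_2 = 1.
  8 = 8*1 + 0, so a_3 = 8.
The remainder reaches 0 after 4 divisions, so the expansion has 4 partial quotients, read off in order.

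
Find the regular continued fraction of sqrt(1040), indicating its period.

[32; (4, 64)]

Write x_i = (sqrt(1040) + m_i)/d_i with (m_0, d_0) = (0, 1). a_0 = floor(sqrt(1040)) = 32, since 32^2 = 1024 <= 1040 < 1089 = 33^2.
Iterate m_{i+1} = d_i*a_i - m_i, d_{i+1} = (1040 - m_{i+1}^2)/d_i, a_{i+1} = floor((a_0 + m_{i+1})/d_{i+1}):
  m_1 = 1*32 - 0 = 32, d_1 = (1040 - 32^2)/1 = 16/1 = 16, a_1 = floor((32 + 32)/16) = 4.
  m_2 = 16*4 - 32 = 32, d_2 = (1040 - 32^2)/16 = 16/16 = 1, a_2 = floor((32 + 32)/1) = 64.
  m_3 = 1*64 - 32 = 32, d_3 = (1040 - 32^2)/1 = 16/1 = 16: (m_3, d_3) = (m_1, d_1) = (32, 16), so from here the quotients repeat a_1, a_2; the period length is 2.
Hence the expansion of sqrt(1040) is a_0 = 32 followed by the repeating block 4, 64 (period 2).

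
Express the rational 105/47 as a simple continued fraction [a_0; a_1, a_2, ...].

Run the Euclidean algorithm on 105 and 47; the successive quotients are the partial quotients a_0, a_1, ... (each step inverts the fractional part left over by the previous one):
  105 = 2*47 + 11, so a_0 = 2.
  47 = 4*11 + 3, so a_1 = 4.
  11 = 3*3 + 2, so a_2 = 3.
  3 = 1*2 + 1, so a_3 = 1.
  2 = 2*1 + 0, so a_4 = 2.
The remainder reaches 0 after 5 divisions, so the expansion has 5 partial quotients, read off in order.

[2; 4, 3, 1, 2]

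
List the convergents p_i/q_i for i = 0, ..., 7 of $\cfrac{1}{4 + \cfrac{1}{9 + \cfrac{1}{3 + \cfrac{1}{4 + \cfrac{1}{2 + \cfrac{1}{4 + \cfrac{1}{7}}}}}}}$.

0/1, 1/4, 9/37, 28/115, 121/497, 270/1109, 1201/4933, 8677/35640

Using the convergent recurrence p_i = a_i*p_{i-1} + p_{i-2}, q_i = a_i*q_{i-1} + q_{i-2} with p_{-2}=0, p_{-1}=1, q_{-2}=1, q_{-1}=0:
  i=0: a_0=0, p_0 = 0*1 + 0 = 0, q_0 = 0*0 + 1 = 1.
  i=1: a_1=4, p_1 = 4*0 + 1 = 1, q_1 = 4*1 + 0 = 4.
  i=2: a_2=9, p_2 = 9*1 + 0 = 9, q_2 = 9*4 + 1 = 37.
  i=3: a_3=3, p_3 = 3*9 + 1 = 28, q_3 = 3*37 + 4 = 115.
  i=4: a_4=4, p_4 = 4*28 + 9 = 121, q_4 = 4*115 + 37 = 497.
  i=5: a_5=2, p_5 = 2*121 + 28 = 270, q_5 = 2*497 + 115 = 1109.
  i=6: a_6=4, p_6 = 4*270 + 121 = 1201, q_6 = 4*1109 + 497 = 4933.
  i=7: a_7=7, p_7 = 7*1201 + 270 = 8677, q_7 = 7*4933 + 1109 = 35640.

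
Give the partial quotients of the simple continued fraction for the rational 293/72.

Run the Euclidean algorithm on 293 and 72; the successive quotients are the partial quotients a_0, a_1, ... (each step inverts the fractional part left over by the previous one):
  293 = 4*72 + 5, so a_0 = 4.
  72 = 14*5 + 2, so a_1 = 14.
  5 = 2*2 + 1, so a_2 = 2.
  2 = 2*1 + 0, so a_3 = 2.
The remainder reaches 0 after 4 divisions, so the expansion has 4 partial quotients, read off in order.

[4; 14, 2, 2]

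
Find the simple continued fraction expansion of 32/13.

Run the Euclidean algorithm on 32 and 13; the successive quotients are the partial quotients a_0, a_1, ... (each step inverts the fractional part left over by the previous one):
  32 = 2*13 + 6, so a_0 = 2.
  13 = 2*6 + 1, so a_1 = 2.
  6 = 6*1 + 0, so a_2 = 6.
The remainder reaches 0 after 3 divisions, so the expansion has 3 partial quotients, read off in order.

[2; 2, 6]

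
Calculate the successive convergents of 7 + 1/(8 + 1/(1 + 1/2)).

Using the convergent recurrence p_i = a_i*p_{i-1} + p_{i-2}, q_i = a_i*q_{i-1} + q_{i-2} with p_{-2}=0, p_{-1}=1, q_{-2}=1, q_{-1}=0:
  i=0: a_0=7, p_0 = 7*1 + 0 = 7, q_0 = 7*0 + 1 = 1.
  i=1: a_1=8, p_1 = 8*7 + 1 = 57, q_1 = 8*1 + 0 = 8.
  i=2: a_2=1, p_2 = 1*57 + 7 = 64, q_2 = 1*8 + 1 = 9.
  i=3: a_3=2, p_3 = 2*64 + 57 = 185, q_3 = 2*9 + 8 = 26.

7/1, 57/8, 64/9, 185/26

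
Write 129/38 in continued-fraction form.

[3; 2, 1, 1, 7]

Run the Euclidean algorithm on 129 and 38; the successive quotients are the partial quotients a_0, a_1, ... (each step inverts the fractional part left over by the previous one):
  129 = 3*38 + 15, so a_0 = 3.
  38 = 2*15 + 8, so a_1 = 2.
  15 = 1*8 + 7, so a_2 = 1.
  8 = 1*7 + 1, so a_3 = 1.
  7 = 7*1 + 0, so a_4 = 7.
The remainder reaches 0 after 5 divisions, so the expansion has 5 partial quotients, read off in order.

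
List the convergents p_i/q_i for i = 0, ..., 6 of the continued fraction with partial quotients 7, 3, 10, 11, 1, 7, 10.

Using the convergent recurrence p_i = a_i*p_{i-1} + p_{i-2}, q_i = a_i*q_{i-1} + q_{i-2} with p_{-2}=0, p_{-1}=1, q_{-2}=1, q_{-1}=0:
  i=0: a_0=7, p_0 = 7*1 + 0 = 7, q_0 = 7*0 + 1 = 1.
  i=1: a_1=3, p_1 = 3*7 + 1 = 22, q_1 = 3*1 + 0 = 3.
  i=2: a_2=10, p_2 = 10*22 + 7 = 227, q_2 = 10*3 + 1 = 31.
  i=3: a_3=11, p_3 = 11*227 + 22 = 2519, q_3 = 11*31 + 3 = 344.
  i=4: a_4=1, p_4 = 1*2519 + 227 = 2746, q_4 = 1*344 + 31 = 375.
  i=5: a_5=7, p_5 = 7*2746 + 2519 = 21741, q_5 = 7*375 + 344 = 2969.
  i=6: a_6=10, p_6 = 10*21741 + 2746 = 220156, q_6 = 10*2969 + 375 = 30065.

7/1, 22/3, 227/31, 2519/344, 2746/375, 21741/2969, 220156/30065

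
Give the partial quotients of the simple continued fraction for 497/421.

Run the Euclidean algorithm on 497 and 421; the successive quotients are the partial quotients a_0, a_1, ... (each step inverts the fractional part left over by the previous one):
  497 = 1*421 + 76, so a_0 = 1.
  421 = 5*76 + 41, so a_1 = 5.
  76 = 1*41 + 35, so a_2 = 1.
  41 = 1*35 + 6, so a_3 = 1.
  35 = 5*6 + 5, so a_4 = 5.
  6 = 1*5 + 1, so a_5 = 1.
  5 = 5*1 + 0, so a_6 = 5.
The remainder reaches 0 after 7 divisions, so the expansion has 7 partial quotients, read off in order.

[1; 5, 1, 1, 5, 1, 5]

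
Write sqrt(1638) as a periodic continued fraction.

Write x_i = (sqrt(1638) + m_i)/d_i with (m_0, d_0) = (0, 1). a_0 = floor(sqrt(1638)) = 40, since 40^2 = 1600 <= 1638 < 1681 = 41^2.
Iterate m_{i+1} = d_i*a_i - m_i, d_{i+1} = (1638 - m_{i+1}^2)/d_i, a_{i+1} = floor((a_0 + m_{i+1})/d_{i+1}):
  m_1 = 1*40 - 0 = 40, d_1 = (1638 - 40^2)/1 = 38/1 = 38, a_1 = floor((40 + 40)/38) = 2.
  m_2 = 38*2 - 40 = 36, d_2 = (1638 - 36^2)/38 = 342/38 = 9, a_2 = floor((40 + 36)/9) = 8.
  m_3 = 9*8 - 36 = 36, d_3 = (1638 - 36^2)/9 = 342/9 = 38, a_3 = floor((40 + 36)/38) = 2.
  m_4 = 38*2 - 36 = 40, d_4 = (1638 - 40^2)/38 = 38/38 = 1, a_4 = floor((40 + 40)/1) = 80.
  m_5 = 1*80 - 40 = 40, d_5 = (1638 - 40^2)/1 = 38/1 = 38: (m_5, d_5) = (m_1, d_1) = (40, 38), so from here the quotients repeat a_1, ..., a_4; the period length is 4.
Hence the expansion of sqrt(1638) is a_0 = 40 followed by the repeating block 2, 8, 2, 80 (period 4).

[40; (2, 8, 2, 80)]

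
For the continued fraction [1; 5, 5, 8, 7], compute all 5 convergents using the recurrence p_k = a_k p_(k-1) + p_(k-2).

1/1, 6/5, 31/26, 254/213, 1809/1517

Using the convergent recurrence p_i = a_i*p_{i-1} + p_{i-2}, q_i = a_i*q_{i-1} + q_{i-2} with p_{-2}=0, p_{-1}=1, q_{-2}=1, q_{-1}=0:
  i=0: a_0=1, p_0 = 1*1 + 0 = 1, q_0 = 1*0 + 1 = 1.
  i=1: a_1=5, p_1 = 5*1 + 1 = 6, q_1 = 5*1 + 0 = 5.
  i=2: a_2=5, p_2 = 5*6 + 1 = 31, q_2 = 5*5 + 1 = 26.
  i=3: a_3=8, p_3 = 8*31 + 6 = 254, q_3 = 8*26 + 5 = 213.
  i=4: a_4=7, p_4 = 7*254 + 31 = 1809, q_4 = 7*213 + 26 = 1517.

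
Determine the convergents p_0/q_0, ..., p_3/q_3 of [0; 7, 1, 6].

0/1, 1/7, 1/8, 7/55

Using the convergent recurrence p_i = a_i*p_{i-1} + p_{i-2}, q_i = a_i*q_{i-1} + q_{i-2} with p_{-2}=0, p_{-1}=1, q_{-2}=1, q_{-1}=0:
  i=0: a_0=0, p_0 = 0*1 + 0 = 0, q_0 = 0*0 + 1 = 1.
  i=1: a_1=7, p_1 = 7*0 + 1 = 1, q_1 = 7*1 + 0 = 7.
  i=2: a_2=1, p_2 = 1*1 + 0 = 1, q_2 = 1*7 + 1 = 8.
  i=3: a_3=6, p_3 = 6*1 + 1 = 7, q_3 = 6*8 + 7 = 55.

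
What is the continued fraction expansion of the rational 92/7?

[13; 7]

Run the Euclidean algorithm on 92 and 7; the successive quotients are the partial quotients a_0, a_1, ... (each step inverts the fractional part left over by the previous one):
  92 = 13*7 + 1, so a_0 = 13.
  7 = 7*1 + 0, so a_1 = 7.
The remainder reaches 0 after 2 divisions, so the expansion has 2 partial quotients, read off in order.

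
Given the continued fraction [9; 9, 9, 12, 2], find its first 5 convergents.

Using the convergent recurrence p_i = a_i*p_{i-1} + p_{i-2}, q_i = a_i*q_{i-1} + q_{i-2} with p_{-2}=0, p_{-1}=1, q_{-2}=1, q_{-1}=0:
  i=0: a_0=9, p_0 = 9*1 + 0 = 9, q_0 = 9*0 + 1 = 1.
  i=1: a_1=9, p_1 = 9*9 + 1 = 82, q_1 = 9*1 + 0 = 9.
  i=2: a_2=9, p_2 = 9*82 + 9 = 747, q_2 = 9*9 + 1 = 82.
  i=3: a_3=12, p_3 = 12*747 + 82 = 9046, q_3 = 12*82 + 9 = 993.
  i=4: a_4=2, p_4 = 2*9046 + 747 = 18839, q_4 = 2*993 + 82 = 2068.

9/1, 82/9, 747/82, 9046/993, 18839/2068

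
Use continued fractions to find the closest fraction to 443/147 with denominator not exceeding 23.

Expand x = 443/147 as a continued fraction with the Euclidean algorithm:
  443 = 3*147 + 2, so a_0 = 3.
  147 = 73*2 + 1, so a_1 = 73.
  2 = 2*1 + 0, so a_2 = 2.
so x = [3; 73, 2].
Convergents (p_i = a_i*p_{i-1} + p_{i-2}, q_i = a_i*q_{i-1} + q_{i-2} with p_{-2}=0, p_{-1}=1, q_{-2}=1, q_{-1}=0), until the denominator exceeds 23:
  i=0: a_0=3, p_0 = 3*1 + 0 = 3, q_0 = 3*0 + 1 = 1.
  i=1: a_1=73, p_1 = 73*3 + 1 = 220, q_1 = 73*1 + 0 = 73.
q_1 = 73 > 23, so the last convergent with denominator <= 23 is p_0/q_0 = 3/1.
The closest fraction with denominator <= 23 is either p_0/q_0 or the intermediate fraction (k*p_0 + p_{-1})/(k*q_0 + q_{-1}) with the largest k >= 1 whose denominator stays <= 23; these approach x as k grows, and every other convergent or intermediate fraction in range is farther away.
Largest k: floor((23 - q_{-1})/q_0) = floor((23 - 0)/1) = 23 (using the seeds p_{-1} = 1, q_{-1} = 0).
That gives (23*3 + 1)/(23*1 + 0) = 70/23.
Compare the errors: |x - 3/1| = |443*1 - 3*147|/(147*1) = 2/147, and |x - 70/23| = |443*23 - 70*147|/(147*23) = 101/3381.
Cross-multiplying, 2*3381 = 6762 < 14847 = 101*147, so 2/147 is smaller: the convergent 3/1 is closer to x than 70/23.

3/1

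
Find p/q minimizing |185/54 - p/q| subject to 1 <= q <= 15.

Expand x = 185/54 as a continued fraction with the Euclidean algorithm:
  185 = 3*54 + 23, so a_0 = 3.
  54 = 2*23 + 8, so a_1 = 2.
  23 = 2*8 + 7, so a_2 = 2.
  8 = 1*7 + 1, so a_3 = 1.
  7 = 7*1 + 0, so a_4 = 7.
so x = [3; 2, 2, 1, 7].
Convergents (p_i = a_i*p_{i-1} + p_{i-2}, q_i = a_i*q_{i-1} + q_{i-2} with p_{-2}=0, p_{-1}=1, q_{-2}=1, q_{-1}=0), until the denominator exceeds 15:
  i=0: a_0=3, p_0 = 3*1 + 0 = 3, q_0 = 3*0 + 1 = 1.
  i=1: a_1=2, p_1 = 2*3 + 1 = 7, q_1 = 2*1 + 0 = 2.
  i=2: a_2=2, p_2 = 2*7 + 3 = 17, q_2 = 2*2 + 1 = 5.
  i=3: a_3=1, p_3 = 1*17 + 7 = 24, q_3 = 1*5 + 2 = 7.
  i=4: a_4=7, p_4 = 7*24 + 17 = 185, q_4 = 7*7 + 5 = 54.
q_4 = 54 > 15, so the last convergent with denominator <= 15 is p_3/q_3 = 24/7.
The closest fraction with denominator <= 15 is either p_3/q_3 or the intermediate fraction (k*p_3 + p_2)/(k*q_3 + q_2) with the largest k >= 1 whose denominator stays <= 15; these approach x as k grows, and every other convergent or intermediate fraction in range is farther away.
Largest k: floor((15 - q_2)/q_3) = floor((15 - 5)/7) = 1.
That gives (1*24 + 17)/(1*7 + 5) = 41/12.
Compare the errors: |x - 24/7| = |185*7 - 24*54|/(54*7) = 1/378, and |x - 41/12| = |185*12 - 41*54|/(54*12) = 6/648.
Cross-multiplying, 1*648 = 648 < 2268 = 6*378, so 1/378 is smaller: the convergent 24/7 is closer to x than 41/12.

24/7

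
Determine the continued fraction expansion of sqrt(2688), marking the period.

[51; (1, 5, 2, 25, 2, 5, 1, 102)]

Write x_i = (sqrt(2688) + m_i)/d_i with (m_0, d_0) = (0, 1). a_0 = floor(sqrt(2688)) = 51, since 51^2 = 2601 <= 2688 < 2704 = 52^2.
Iterate m_{i+1} = d_i*a_i - m_i, d_{i+1} = (2688 - m_{i+1}^2)/d_i, a_{i+1} = floor((a_0 + m_{i+1})/d_{i+1}):
  m_1 = 1*51 - 0 = 51, d_1 = (2688 - 51^2)/1 = 87/1 = 87, a_1 = floor((51 + 51)/87) = 1.
  m_2 = 87*1 - 51 = 36, d_2 = (2688 - 36^2)/87 = 1392/87 = 16, a_2 = floor((51 + 36)/16) = 5.
  m_3 = 16*5 - 36 = 44, d_3 = (2688 - 44^2)/16 = 752/16 = 47, a_3 = floor((51 + 44)/47) = 2.
  m_4 = 47*2 - 44 = 50, d_4 = (2688 - 50^2)/47 = 188/47 = 4, a_4 = floor((51 + 50)/4) = 25.
  m_5 = 4*25 - 50 = 50, d_5 = (2688 - 50^2)/4 = 188/4 = 47, a_5 = floor((51 + 50)/47) = 2.
  m_6 = 47*2 - 50 = 44, d_6 = (2688 - 44^2)/47 = 752/47 = 16, a_6 = floor((51 + 44)/16) = 5.
  m_7 = 16*5 - 44 = 36, d_7 = (2688 - 36^2)/16 = 1392/16 = 87, a_7 = floor((51 + 36)/87) = 1.
  m_8 = 87*1 - 36 = 51, d_8 = (2688 - 51^2)/87 = 87/87 = 1, a_8 = floor((51 + 51)/1) = 102.
  m_9 = 1*102 - 51 = 51, d_9 = (2688 - 51^2)/1 = 87/1 = 87: (m_9, d_9) = (m_1, d_1) = (51, 87), so from here the quotients repeat a_1, ..., a_8; the period length is 8.
Hence the expansion of sqrt(2688) is a_0 = 51 followed by the repeating block 1, 5, 2, 25, 2, 5, 1, 102 (period 8).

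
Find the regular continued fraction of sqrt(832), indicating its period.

Write x_i = (sqrt(832) + m_i)/d_i with (m_0, d_0) = (0, 1). a_0 = floor(sqrt(832)) = 28, since 28^2 = 784 <= 832 < 841 = 29^2.
Iterate m_{i+1} = d_i*a_i - m_i, d_{i+1} = (832 - m_{i+1}^2)/d_i, a_{i+1} = floor((a_0 + m_{i+1})/d_{i+1}):
  m_1 = 1*28 - 0 = 28, d_1 = (832 - 28^2)/1 = 48/1 = 48, a_1 = floor((28 + 28)/48) = 1.
  m_2 = 48*1 - 28 = 20, d_2 = (832 - 20^2)/48 = 432/48 = 9, a_2 = floor((28 + 20)/9) = 5.
  m_3 = 9*5 - 20 = 25, d_3 = (832 - 25^2)/9 = 207/9 = 23, a_3 = floor((28 + 25)/23) = 2.
  m_4 = 23*2 - 25 = 21, d_4 = (832 - 21^2)/23 = 391/23 = 17, a_4 = floor((28 + 21)/17) = 2.
  m_5 = 17*2 - 21 = 13, d_5 = (832 - 13^2)/17 = 663/17 = 39, a_5 = floor((28 + 13)/39) = 1.
  m_6 = 39*1 - 13 = 26, d_6 = (832 - 26^2)/39 = 156/39 = 4, a_6 = floor((28 + 26)/4) = 13.
  m_7 = 4*13 - 26 = 26, d_7 = (832 - 26^2)/4 = 156/4 = 39, a_7 = floor((28 + 26)/39) = 1.
  m_8 = 39*1 - 26 = 13, d_8 = (832 - 13^2)/39 = 663/39 = 17, a_8 = floor((28 + 13)/17) = 2.
  m_9 = 17*2 - 13 = 21, d_9 = (832 - 21^2)/17 = 391/17 = 23, a_9 = floor((28 + 21)/23) = 2.
  m_10 = 23*2 - 21 = 25, d_10 = (832 - 25^2)/23 = 207/23 = 9, a_10 = floor((28 + 25)/9) = 5.
  m_11 = 9*5 - 25 = 20, d_11 = (832 - 20^2)/9 = 432/9 = 48, a_11 = floor((28 + 20)/48) = 1.
  m_12 = 48*1 - 20 = 28, d_12 = (832 - 28^2)/48 = 48/48 = 1, a_12 = floor((28 + 28)/1) = 56.
  m_13 = 1*56 - 28 = 28, d_13 = (832 - 28^2)/1 = 48/1 = 48: (m_13, d_13) = (m_1, d_1) = (28, 48), so from here the quotients repeat a_1, ..., a_12; the period length is 12.
Hence the expansion of sqrt(832) is a_0 = 28 followed by the repeating block 1, 5, 2, 2, 1, 13, 1, 2, 2, 5, 1, 56 (period 12).

[28; (1, 5, 2, 2, 1, 13, 1, 2, 2, 5, 1, 56)]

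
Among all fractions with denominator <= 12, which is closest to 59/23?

Expand x = 59/23 as a continued fraction with the Euclidean algorithm:
  59 = 2*23 + 13, so a_0 = 2.
  23 = 1*13 + 10, so a_1 = 1.
  13 = 1*10 + 3, so a_2 = 1.
  10 = 3*3 + 1, so a_3 = 3.
  3 = 3*1 + 0, so a_4 = 3.
so x = [2; 1, 1, 3, 3].
Convergents (p_i = a_i*p_{i-1} + p_{i-2}, q_i = a_i*q_{i-1} + q_{i-2} with p_{-2}=0, p_{-1}=1, q_{-2}=1, q_{-1}=0), until the denominator exceeds 12:
  i=0: a_0=2, p_0 = 2*1 + 0 = 2, q_0 = 2*0 + 1 = 1.
  i=1: a_1=1, p_1 = 1*2 + 1 = 3, q_1 = 1*1 + 0 = 1.
  i=2: a_2=1, p_2 = 1*3 + 2 = 5, q_2 = 1*1 + 1 = 2.
  i=3: a_3=3, p_3 = 3*5 + 3 = 18, q_3 = 3*2 + 1 = 7.
  i=4: a_4=3, p_4 = 3*18 + 5 = 59, q_4 = 3*7 + 2 = 23.
q_4 = 23 > 12, so the last convergent with denominator <= 12 is p_3/q_3 = 18/7.
The closest fraction with denominator <= 12 is either p_3/q_3 or the intermediate fraction (k*p_3 + p_2)/(k*q_3 + q_2) with the largest k >= 1 whose denominator stays <= 12; these approach x as k grows, and every other convergent or intermediate fraction in range is farther away.
Largest k: floor((12 - q_2)/q_3) = floor((12 - 2)/7) = 1.
That gives (1*18 + 5)/(1*7 + 2) = 23/9.
Compare the errors: |x - 18/7| = |59*7 - 18*23|/(23*7) = 1/161, and |x - 23/9| = |59*9 - 23*23|/(23*9) = 2/207.
Cross-multiplying, 1*207 = 207 < 322 = 2*161, so 1/161 is smaller: the convergent 18/7 is closer to x than 23/9.

18/7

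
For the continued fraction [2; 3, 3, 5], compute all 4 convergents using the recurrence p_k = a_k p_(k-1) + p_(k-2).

Using the convergent recurrence p_i = a_i*p_{i-1} + p_{i-2}, q_i = a_i*q_{i-1} + q_{i-2} with p_{-2}=0, p_{-1}=1, q_{-2}=1, q_{-1}=0:
  i=0: a_0=2, p_0 = 2*1 + 0 = 2, q_0 = 2*0 + 1 = 1.
  i=1: a_1=3, p_1 = 3*2 + 1 = 7, q_1 = 3*1 + 0 = 3.
  i=2: a_2=3, p_2 = 3*7 + 2 = 23, q_2 = 3*3 + 1 = 10.
  i=3: a_3=5, p_3 = 5*23 + 7 = 122, q_3 = 5*10 + 3 = 53.

2/1, 7/3, 23/10, 122/53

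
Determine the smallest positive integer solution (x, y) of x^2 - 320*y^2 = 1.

First expand sqrt(320) as a continued fraction. With x_i = (sqrt(320) + m_i)/d_i and (m_0, d_0) = (0, 1): a_0 = floor(sqrt(320)) = 17, since 17^2 = 289 <= 320 < 324 = 18^2.
Iterate m_{i+1} = d_i*a_i - m_i, d_{i+1} = (320 - m_{i+1}^2)/d_i, a_{i+1} = floor((a_0 + m_{i+1})/d_{i+1}):
  m_1 = 1*17 - 0 = 17, d_1 = (320 - 17^2)/1 = 31/1 = 31, a_1 = floor((17 + 17)/31) = 1.
  m_2 = 31*1 - 17 = 14, d_2 = (320 - 14^2)/31 = 124/31 = 4, a_2 = floor((17 + 14)/4) = 7.
  m_3 = 4*7 - 14 = 14, d_3 = (320 - 14^2)/4 = 124/4 = 31, a_3 = floor((17 + 14)/31) = 1.
  m_4 = 31*1 - 14 = 17, d_4 = (320 - 17^2)/31 = 31/31 = 1, a_4 = floor((17 + 17)/1) = 34.
  m_5 = 1*34 - 17 = 17, d_5 = (320 - 17^2)/1 = 31/1 = 31: (m_5, d_5) = (m_1, d_1) = (17, 31), so from here the quotients repeat a_1, ..., a_4; the period length is 4.
So sqrt(320) = [17; (1, 7, 1, 34)] with period length k = 4.
k is even, so the fundamental solution of x^2 - 320y^2 = 1 is (p_{k-1}, q_{k-1}) = (p_3, q_3); compute convergents through index 3.
Convergents (p_i = a_i*p_{i-1} + p_{i-2}, q_i = a_i*q_{i-1} + q_{i-2} with p_{-2}=0, p_{-1}=1, q_{-2}=1, q_{-1}=0):
  i=0: a_0=17, p_0 = 17*1 + 0 = 17, q_0 = 17*0 + 1 = 1.
  i=1: a_1=1, p_1 = 1*17 + 1 = 18, q_1 = 1*1 + 0 = 1.
  i=2: a_2=7, p_2 = 7*18 + 17 = 143, q_2 = 7*1 + 1 = 8.
  i=3: a_3=1, p_3 = 1*143 + 18 = 161, q_3 = 1*8 + 1 = 9.
Check: 161^2 - 320*9^2 = 25921 - 25920 = 1, so (x, y) = (161, 9) solves the equation, and by the theorem it is the least positive solution.

(x, y) = (161, 9)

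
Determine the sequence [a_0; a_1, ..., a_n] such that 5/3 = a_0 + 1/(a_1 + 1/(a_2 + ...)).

[1; 1, 2]

Run the Euclidean algorithm on 5 and 3; the successive quotients are the partial quotients a_0, a_1, ... (each step inverts the fractional part left over by the previous one):
  5 = 1*3 + 2, so a_0 = 1.
  3 = 1*2 + 1, so a_1 = 1.
  2 = 2*1 + 0, so a_2 = 2.
The remainder reaches 0 after 3 divisions, so the expansion has 3 partial quotients, read off in order.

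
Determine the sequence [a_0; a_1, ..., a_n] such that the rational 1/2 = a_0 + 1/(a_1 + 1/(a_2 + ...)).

[0; 2]

Run the Euclidean algorithm on 1 and 2; the successive quotients are the partial quotients a_0, a_1, ... (each step inverts the fractional part left over by the previous one):
  1 = 0*2 + 1, so a_0 = 0.
  2 = 2*1 + 0, so a_1 = 2.
The remainder reaches 0 after 2 divisions, so the expansion has 2 partial quotients, read off in order.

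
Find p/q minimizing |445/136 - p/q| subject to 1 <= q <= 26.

36/11

Expand x = 445/136 as a continued fraction with the Euclidean algorithm:
  445 = 3*136 + 37, so a_0 = 3.
  136 = 3*37 + 25, so a_1 = 3.
  37 = 1*25 + 12, so a_2 = 1.
  25 = 2*12 + 1, so a_3 = 2.
  12 = 12*1 + 0, so a_4 = 12.
so x = [3; 3, 1, 2, 12].
Convergents (p_i = a_i*p_{i-1} + p_{i-2}, q_i = a_i*q_{i-1} + q_{i-2} with p_{-2}=0, p_{-1}=1, q_{-2}=1, q_{-1}=0), until the denominator exceeds 26:
  i=0: a_0=3, p_0 = 3*1 + 0 = 3, q_0 = 3*0 + 1 = 1.
  i=1: a_1=3, p_1 = 3*3 + 1 = 10, q_1 = 3*1 + 0 = 3.
  i=2: a_2=1, p_2 = 1*10 + 3 = 13, q_2 = 1*3 + 1 = 4.
  i=3: a_3=2, p_3 = 2*13 + 10 = 36, q_3 = 2*4 + 3 = 11.
  i=4: a_4=12, p_4 = 12*36 + 13 = 445, q_4 = 12*11 + 4 = 136.
q_4 = 136 > 26, so the last convergent with denominator <= 26 is p_3/q_3 = 36/11.
The closest fraction with denominator <= 26 is either p_3/q_3 or the intermediate fraction (k*p_3 + p_2)/(k*q_3 + q_2) with the largest k >= 1 whose denominator stays <= 26; these approach x as k grows, and every other convergent or intermediate fraction in range is farther away.
Largest k: floor((26 - q_2)/q_3) = floor((26 - 4)/11) = 2.
That gives (2*36 + 13)/(2*11 + 4) = 85/26.
Compare the errors: |x - 36/11| = |445*11 - 36*136|/(136*11) = 1/1496, and |x - 85/26| = |445*26 - 85*136|/(136*26) = 10/3536.
Cross-multiplying, 1*3536 = 3536 < 14960 = 10*1496, so 1/1496 is smaller: the convergent 36/11 is closer to x than 85/26.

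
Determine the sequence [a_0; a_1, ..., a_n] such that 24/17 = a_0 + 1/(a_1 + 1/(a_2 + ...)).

Run the Euclidean algorithm on 24 and 17; the successive quotients are the partial quotients a_0, a_1, ... (each step inverts the fractional part left over by the previous one):
  24 = 1*17 + 7, so a_0 = 1.
  17 = 2*7 + 3, so a_1 = 2.
  7 = 2*3 + 1, so a_2 = 2.
  3 = 3*1 + 0, so a_3 = 3.
The remainder reaches 0 after 4 divisions, so the expansion has 4 partial quotients, read off in order.

[1; 2, 2, 3]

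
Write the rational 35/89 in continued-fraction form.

Run the Euclidean algorithm on 35 and 89; the successive quotients are the partial quotients a_0, a_1, ... (each step inverts the fractional part left over by the previous one):
  35 = 0*89 + 35, so a_0 = 0.
  89 = 2*35 + 19, so a_1 = 2.
  35 = 1*19 + 16, so a_2 = 1.
  19 = 1*16 + 3, so a_3 = 1.
  16 = 5*3 + 1, so a_4 = 5.
  3 = 3*1 + 0, so a_5 = 3.
The remainder reaches 0 after 6 divisions, so the expansion has 6 partial quotients, read off in order.

[0; 2, 1, 1, 5, 3]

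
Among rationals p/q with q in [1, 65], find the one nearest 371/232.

8/5

Expand x = 371/232 as a continued fraction with the Euclidean algorithm:
  371 = 1*232 + 139, so a_0 = 1.
  232 = 1*139 + 93, so a_1 = 1.
  139 = 1*93 + 46, so a_2 = 1.
  93 = 2*46 + 1, so a_3 = 2.
  46 = 46*1 + 0, so a_4 = 46.
so x = [1; 1, 1, 2, 46].
Convergents (p_i = a_i*p_{i-1} + p_{i-2}, q_i = a_i*q_{i-1} + q_{i-2} with p_{-2}=0, p_{-1}=1, q_{-2}=1, q_{-1}=0), until the denominator exceeds 65:
  i=0: a_0=1, p_0 = 1*1 + 0 = 1, q_0 = 1*0 + 1 = 1.
  i=1: a_1=1, p_1 = 1*1 + 1 = 2, q_1 = 1*1 + 0 = 1.
  i=2: a_2=1, p_2 = 1*2 + 1 = 3, q_2 = 1*1 + 1 = 2.
  i=3: a_3=2, p_3 = 2*3 + 2 = 8, q_3 = 2*2 + 1 = 5.
  i=4: a_4=46, p_4 = 46*8 + 3 = 371, q_4 = 46*5 + 2 = 232.
q_4 = 232 > 65, so the last convergent with denominator <= 65 is p_3/q_3 = 8/5.
The closest fraction with denominator <= 65 is either p_3/q_3 or the intermediate fraction (k*p_3 + p_2)/(k*q_3 + q_2) with the largest k >= 1 whose denominator stays <= 65; these approach x as k grows, and every other convergent or intermediate fraction in range is farther away.
Largest k: floor((65 - q_2)/q_3) = floor((65 - 2)/5) = 12.
That gives (12*8 + 3)/(12*5 + 2) = 99/62.
Compare the errors: |x - 8/5| = |371*5 - 8*232|/(232*5) = 1/1160, and |x - 99/62| = |371*62 - 99*232|/(232*62) = 34/14384.
Cross-multiplying, 1*14384 = 14384 < 39440 = 34*1160, so 1/1160 is smaller: the convergent 8/5 is closer to x than 99/62.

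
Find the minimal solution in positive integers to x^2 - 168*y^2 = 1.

(x, y) = (13, 1)

First expand sqrt(168) as a continued fraction. With x_i = (sqrt(168) + m_i)/d_i and (m_0, d_0) = (0, 1): a_0 = floor(sqrt(168)) = 12, since 12^2 = 144 <= 168 < 169 = 13^2.
Iterate m_{i+1} = d_i*a_i - m_i, d_{i+1} = (168 - m_{i+1}^2)/d_i, a_{i+1} = floor((a_0 + m_{i+1})/d_{i+1}):
  m_1 = 1*12 - 0 = 12, d_1 = (168 - 12^2)/1 = 24/1 = 24, a_1 = floor((12 + 12)/24) = 1.
  m_2 = 24*1 - 12 = 12, d_2 = (168 - 12^2)/24 = 24/24 = 1, a_2 = floor((12 + 12)/1) = 24.
  m_3 = 1*24 - 12 = 12, d_3 = (168 - 12^2)/1 = 24/1 = 24: (m_3, d_3) = (m_1, d_1) = (12, 24), so from here the quotients repeat a_1, a_2; the period length is 2.
So sqrt(168) = [12; (1, 24)] with period length k = 2.
k is even, so the fundamental solution of x^2 - 168y^2 = 1 is (p_{k-1}, q_{k-1}) = (p_1, q_1); compute convergents through index 1.
Convergents (p_i = a_i*p_{i-1} + p_{i-2}, q_i = a_i*q_{i-1} + q_{i-2} with p_{-2}=0, p_{-1}=1, q_{-2}=1, q_{-1}=0):
  i=0: a_0=12, p_0 = 12*1 + 0 = 12, q_0 = 12*0 + 1 = 1.
  i=1: a_1=1, p_1 = 1*12 + 1 = 13, q_1 = 1*1 + 0 = 1.
Check: 13^2 - 168*1^2 = 169 - 168 = 1, so (x, y) = (13, 1) solves the equation, and by the theorem it is the least positive solution.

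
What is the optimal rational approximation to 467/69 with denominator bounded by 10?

61/9

Expand x = 467/69 as a continued fraction with the Euclidean algorithm:
  467 = 6*69 + 53, so a_0 = 6.
  69 = 1*53 + 16, so a_1 = 1.
  53 = 3*16 + 5, so a_2 = 3.
  16 = 3*5 + 1, so a_3 = 3.
  5 = 5*1 + 0, so a_4 = 5.
so x = [6; 1, 3, 3, 5].
Convergents (p_i = a_i*p_{i-1} + p_{i-2}, q_i = a_i*q_{i-1} + q_{i-2} with p_{-2}=0, p_{-1}=1, q_{-2}=1, q_{-1}=0), until the denominator exceeds 10:
  i=0: a_0=6, p_0 = 6*1 + 0 = 6, q_0 = 6*0 + 1 = 1.
  i=1: a_1=1, p_1 = 1*6 + 1 = 7, q_1 = 1*1 + 0 = 1.
  i=2: a_2=3, p_2 = 3*7 + 6 = 27, q_2 = 3*1 + 1 = 4.
  i=3: a_3=3, p_3 = 3*27 + 7 = 88, q_3 = 3*4 + 1 = 13.
q_3 = 13 > 10, so the last convergent with denominator <= 10 is p_2/q_2 = 27/4.
The closest fraction with denominator <= 10 is either p_2/q_2 or the intermediate fraction (k*p_2 + p_1)/(k*q_2 + q_1) with the largest k >= 1 whose denominator stays <= 10; these approach x as k grows, and every other convergent or intermediate fraction in range is farther away.
Largest k: floor((10 - q_1)/q_2) = floor((10 - 1)/4) = 2.
That gives (2*27 + 7)/(2*4 + 1) = 61/9.
Compare the errors: |x - 27/4| = |467*4 - 27*69|/(69*4) = 5/276, and |x - 61/9| = |467*9 - 61*69|/(69*9) = 6/621.
Cross-multiplying, 6*276 = 1656 < 3105 = 5*621, so 6/621 is smaller: the intermediate fraction 61/9 is closer to x than 27/4.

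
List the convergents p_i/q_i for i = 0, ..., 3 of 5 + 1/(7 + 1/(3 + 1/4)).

5/1, 36/7, 113/22, 488/95

Using the convergent recurrence p_i = a_i*p_{i-1} + p_{i-2}, q_i = a_i*q_{i-1} + q_{i-2} with p_{-2}=0, p_{-1}=1, q_{-2}=1, q_{-1}=0:
  i=0: a_0=5, p_0 = 5*1 + 0 = 5, q_0 = 5*0 + 1 = 1.
  i=1: a_1=7, p_1 = 7*5 + 1 = 36, q_1 = 7*1 + 0 = 7.
  i=2: a_2=3, p_2 = 3*36 + 5 = 113, q_2 = 3*7 + 1 = 22.
  i=3: a_3=4, p_3 = 4*113 + 36 = 488, q_3 = 4*22 + 7 = 95.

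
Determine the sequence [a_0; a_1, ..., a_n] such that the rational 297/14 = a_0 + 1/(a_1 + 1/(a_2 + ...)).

[21; 4, 1, 2]

Run the Euclidean algorithm on 297 and 14; the successive quotients are the partial quotients a_0, a_1, ... (each step inverts the fractional part left over by the previous one):
  297 = 21*14 + 3, so a_0 = 21.
  14 = 4*3 + 2, so a_1 = 4.
  3 = 1*2 + 1, so a_2 = 1.
  2 = 2*1 + 0, so a_3 = 2.
The remainder reaches 0 after 4 divisions, so the expansion has 4 partial quotients, read off in order.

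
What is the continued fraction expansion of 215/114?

[1; 1, 7, 1, 3, 3]

Run the Euclidean algorithm on 215 and 114; the successive quotients are the partial quotients a_0, a_1, ... (each step inverts the fractional part left over by the previous one):
  215 = 1*114 + 101, so a_0 = 1.
  114 = 1*101 + 13, so a_1 = 1.
  101 = 7*13 + 10, so a_2 = 7.
  13 = 1*10 + 3, so a_3 = 1.
  10 = 3*3 + 1, so a_4 = 3.
  3 = 3*1 + 0, so a_5 = 3.
The remainder reaches 0 after 6 divisions, so the expansion has 6 partial quotients, read off in order.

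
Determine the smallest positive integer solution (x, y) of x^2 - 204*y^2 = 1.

First expand sqrt(204) as a continued fraction. With x_i = (sqrt(204) + m_i)/d_i and (m_0, d_0) = (0, 1): a_0 = floor(sqrt(204)) = 14, since 14^2 = 196 <= 204 < 225 = 15^2.
Iterate m_{i+1} = d_i*a_i - m_i, d_{i+1} = (204 - m_{i+1}^2)/d_i, a_{i+1} = floor((a_0 + m_{i+1})/d_{i+1}):
  m_1 = 1*14 - 0 = 14, d_1 = (204 - 14^2)/1 = 8/1 = 8, a_1 = floor((14 + 14)/8) = 3.
  m_2 = 8*3 - 14 = 10, d_2 = (204 - 10^2)/8 = 104/8 = 13, a_2 = floor((14 + 10)/13) = 1.
  m_3 = 13*1 - 10 = 3, d_3 = (204 - 3^2)/13 = 195/13 = 15, a_3 = floor((14 + 3)/15) = 1.
  m_4 = 15*1 - 3 = 12, d_4 = (204 - 12^2)/15 = 60/15 = 4, a_4 = floor((14 + 12)/4) = 6.
  m_5 = 4*6 - 12 = 12, d_5 = (204 - 12^2)/4 = 60/4 = 15, a_5 = floor((14 + 12)/15) = 1.
  m_6 = 15*1 - 12 = 3, d_6 = (204 - 3^2)/15 = 195/15 = 13, a_6 = floor((14 + 3)/13) = 1.
  m_7 = 13*1 - 3 = 10, d_7 = (204 - 10^2)/13 = 104/13 = 8, a_7 = floor((14 + 10)/8) = 3.
  m_8 = 8*3 - 10 = 14, d_8 = (204 - 14^2)/8 = 8/8 = 1, a_8 = floor((14 + 14)/1) = 28.
  m_9 = 1*28 - 14 = 14, d_9 = (204 - 14^2)/1 = 8/1 = 8: (m_9, d_9) = (m_1, d_1) = (14, 8), so from here the quotients repeat a_1, ..., a_8; the period length is 8.
So sqrt(204) = [14; (3, 1, 1, 6, 1, 1, 3, 28)] with period length k = 8.
k is even, so the fundamental solution of x^2 - 204y^2 = 1 is (p_{k-1}, q_{k-1}) = (p_7, q_7); compute convergents through index 7.
Convergents (p_i = a_i*p_{i-1} + p_{i-2}, q_i = a_i*q_{i-1} + q_{i-2} with p_{-2}=0, p_{-1}=1, q_{-2}=1, q_{-1}=0):
  i=0: a_0=14, p_0 = 14*1 + 0 = 14, q_0 = 14*0 + 1 = 1.
  i=1: a_1=3, p_1 = 3*14 + 1 = 43, q_1 = 3*1 + 0 = 3.
  i=2: a_2=1, p_2 = 1*43 + 14 = 57, q_2 = 1*3 + 1 = 4.
  i=3: a_3=1, p_3 = 1*57 + 43 = 100, q_3 = 1*4 + 3 = 7.
  i=4: a_4=6, p_4 = 6*100 + 57 = 657, q_4 = 6*7 + 4 = 46.
  i=5: a_5=1, p_5 = 1*657 + 100 = 757, q_5 = 1*46 + 7 = 53.
  i=6: a_6=1, p_6 = 1*757 + 657 = 1414, q_6 = 1*53 + 46 = 99.
  i=7: a_7=3, p_7 = 3*1414 + 757 = 4999, q_7 = 3*99 + 53 = 350.
Check: 4999^2 - 204*350^2 = 24990001 - 24990000 = 1, so (x, y) = (4999, 350) solves the equation, and by the theorem it is the least positive solution.

(x, y) = (4999, 350)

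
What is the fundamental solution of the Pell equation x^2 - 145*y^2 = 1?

First expand sqrt(145) as a continued fraction. With x_i = (sqrt(145) + m_i)/d_i and (m_0, d_0) = (0, 1): a_0 = floor(sqrt(145)) = 12, since 12^2 = 144 <= 145 < 169 = 13^2.
Iterate m_{i+1} = d_i*a_i - m_i, d_{i+1} = (145 - m_{i+1}^2)/d_i, a_{i+1} = floor((a_0 + m_{i+1})/d_{i+1}):
  m_1 = 1*12 - 0 = 12, d_1 = (145 - 12^2)/1 = 1/1 = 1, a_1 = floor((12 + 12)/1) = 24.
  m_2 = 1*24 - 12 = 12, d_2 = (145 - 12^2)/1 = 1/1 = 1: (m_2, d_2) = (m_1, d_1) = (12, 1), so from here the quotient a_1 repeats; the period length is 1.
So sqrt(145) = [12; (24)] with period length k = 1.
k is odd, so (p_{k-1}, q_{k-1}) only solves x^2 - 145y^2 = -1 and the fundamental solution of x^2 - 145y^2 = 1 is (p_{2k-1}, q_{2k-1}) = (p_1, q_1); compute convergents through index 1, running through the period twice.
Convergents (p_i = a_i*p_{i-1} + p_{i-2}, q_i = a_i*q_{i-1} + q_{i-2} with p_{-2}=0, p_{-1}=1, q_{-2}=1, q_{-1}=0):
  i=0: a_0=12, p_0 = 12*1 + 0 = 12, q_0 = 12*0 + 1 = 1.
  i=1: a_1=24, p_1 = 24*12 + 1 = 289, q_1 = 24*1 + 0 = 24.
Indeed p_0^2 - 145*q_0^2 = 144 - 145 = -1, not +1.
Check: 289^2 - 145*24^2 = 83521 - 83520 = 1, so (x, y) = (289, 24) solves the equation, and by the theorem it is the least positive solution.

(x, y) = (289, 24)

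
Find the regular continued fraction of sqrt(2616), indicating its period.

Write x_i = (sqrt(2616) + m_i)/d_i with (m_0, d_0) = (0, 1). a_0 = floor(sqrt(2616)) = 51, since 51^2 = 2601 <= 2616 < 2704 = 52^2.
Iterate m_{i+1} = d_i*a_i - m_i, d_{i+1} = (2616 - m_{i+1}^2)/d_i, a_{i+1} = floor((a_0 + m_{i+1})/d_{i+1}):
  m_1 = 1*51 - 0 = 51, d_1 = (2616 - 51^2)/1 = 15/1 = 15, a_1 = floor((51 + 51)/15) = 6.
  m_2 = 15*6 - 51 = 39, d_2 = (2616 - 39^2)/15 = 1095/15 = 73, a_2 = floor((51 + 39)/73) = 1.
  m_3 = 73*1 - 39 = 34, d_3 = (2616 - 34^2)/73 = 1460/73 = 20, a_3 = floor((51 + 34)/20) = 4.
  m_4 = 20*4 - 34 = 46, d_4 = (2616 - 46^2)/20 = 500/20 = 25, a_4 = floor((51 + 46)/25) = 3.
  m_5 = 25*3 - 46 = 29, d_5 = (2616 - 29^2)/25 = 1775/25 = 71, a_5 = floor((51 + 29)/71) = 1.
  m_6 = 71*1 - 29 = 42, d_6 = (2616 - 42^2)/71 = 852/71 = 12, a_6 = floor((51 + 42)/12) = 7.
  m_7 = 12*7 - 42 = 42, d_7 = (2616 - 42^2)/12 = 852/12 = 71, a_7 = floor((51 + 42)/71) = 1.
  m_8 = 71*1 - 42 = 29, d_8 = (2616 - 29^2)/71 = 1775/71 = 25, a_8 = floor((51 + 29)/25) = 3.
  m_9 = 25*3 - 29 = 46, d_9 = (2616 - 46^2)/25 = 500/25 = 20, a_9 = floor((51 + 46)/20) = 4.
  m_10 = 20*4 - 46 = 34, d_10 = (2616 - 34^2)/20 = 1460/20 = 73, a_10 = floor((51 + 34)/73) = 1.
  m_11 = 73*1 - 34 = 39, d_11 = (2616 - 39^2)/73 = 1095/73 = 15, a_11 = floor((51 + 39)/15) = 6.
  m_12 = 15*6 - 39 = 51, d_12 = (2616 - 51^2)/15 = 15/15 = 1, a_12 = floor((51 + 51)/1) = 102.
  m_13 = 1*102 - 51 = 51, d_13 = (2616 - 51^2)/1 = 15/1 = 15: (m_13, d_13) = (m_1, d_1) = (51, 15), so from here the quotients repeat a_1, ..., a_12; the period length is 12.
Hence the expansion of sqrt(2616) is a_0 = 51 followed by the repeating block 6, 1, 4, 3, 1, 7, 1, 3, 4, 1, 6, 102 (period 12).

[51; (6, 1, 4, 3, 1, 7, 1, 3, 4, 1, 6, 102)]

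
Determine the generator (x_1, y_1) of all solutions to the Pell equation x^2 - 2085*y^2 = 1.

First expand sqrt(2085) as a continued fraction. With x_i = (sqrt(2085) + m_i)/d_i and (m_0, d_0) = (0, 1): a_0 = floor(sqrt(2085)) = 45, since 45^2 = 2025 <= 2085 < 2116 = 46^2.
Iterate m_{i+1} = d_i*a_i - m_i, d_{i+1} = (2085 - m_{i+1}^2)/d_i, a_{i+1} = floor((a_0 + m_{i+1})/d_{i+1}):
  m_1 = 1*45 - 0 = 45, d_1 = (2085 - 45^2)/1 = 60/1 = 60, a_1 = floor((45 + 45)/60) = 1.
  m_2 = 60*1 - 45 = 15, d_2 = (2085 - 15^2)/60 = 1860/60 = 31, a_2 = floor((45 + 15)/31) = 1.
  m_3 = 31*1 - 15 = 16, d_3 = (2085 - 16^2)/31 = 1829/31 = 59, a_3 = floor((45 + 16)/59) = 1.
  m_4 = 59*1 - 16 = 43, d_4 = (2085 - 43^2)/59 = 236/59 = 4, a_4 = floor((45 + 43)/4) = 22.
  m_5 = 4*22 - 43 = 45, d_5 = (2085 - 45^2)/4 = 60/4 = 15, a_5 = floor((45 + 45)/15) = 6.
  m_6 = 15*6 - 45 = 45, d_6 = (2085 - 45^2)/15 = 60/15 = 4, a_6 = floor((45 + 45)/4) = 22.
  m_7 = 4*22 - 45 = 43, d_7 = (2085 - 43^2)/4 = 236/4 = 59, a_7 = floor((45 + 43)/59) = 1.
  m_8 = 59*1 - 43 = 16, d_8 = (2085 - 16^2)/59 = 1829/59 = 31, a_8 = floor((45 + 16)/31) = 1.
  m_9 = 31*1 - 16 = 15, d_9 = (2085 - 15^2)/31 = 1860/31 = 60, a_9 = floor((45 + 15)/60) = 1.
  m_10 = 60*1 - 15 = 45, d_10 = (2085 - 45^2)/60 = 60/60 = 1, a_10 = floor((45 + 45)/1) = 90.
  m_11 = 1*90 - 45 = 45, d_11 = (2085 - 45^2)/1 = 60/1 = 60: (m_11, d_11) = (m_1, d_1) = (45, 60), so from here the quotients repeat a_1, ..., a_10; the period length is 10.
So sqrt(2085) = [45; (1, 1, 1, 22, 6, 22, 1, 1, 1, 90)] with period length k = 10.
k is even, so the fundamental solution of x^2 - 2085y^2 = 1 is (p_{k-1}, q_{k-1}) = (p_9, q_9); compute convergents through index 9.
Convergents (p_i = a_i*p_{i-1} + p_{i-2}, q_i = a_i*q_{i-1} + q_{i-2} with p_{-2}=0, p_{-1}=1, q_{-2}=1, q_{-1}=0):
  i=0: a_0=45, p_0 = 45*1 + 0 = 45, q_0 = 45*0 + 1 = 1.
  i=1: a_1=1, p_1 = 1*45 + 1 = 46, q_1 = 1*1 + 0 = 1.
  i=2: a_2=1, p_2 = 1*46 + 45 = 91, q_2 = 1*1 + 1 = 2.
  i=3: a_3=1, p_3 = 1*91 + 46 = 137, q_3 = 1*2 + 1 = 3.
  i=4: a_4=22, p_4 = 22*137 + 91 = 3105, q_4 = 22*3 + 2 = 68.
  i=5: a_5=6, p_5 = 6*3105 + 137 = 18767, q_5 = 6*68 + 3 = 411.
  i=6: a_6=22, p_6 = 22*18767 + 3105 = 415979, q_6 = 22*411 + 68 = 9110.
  i=7: a_7=1, p_7 = 1*415979 + 18767 = 434746, q_7 = 1*9110 + 411 = 9521.
  i=8: a_8=1, p_8 = 1*434746 + 415979 = 850725, q_8 = 1*9521 + 9110 = 18631.
  i=9: a_9=1, p_9 = 1*850725 + 434746 = 1285471, q_9 = 1*18631 + 9521 = 28152.
Check: 1285471^2 - 2085*28152^2 = 1652435691841 - 1652435691840 = 1, so (x, y) = (1285471, 28152) solves the equation, and by the theorem it is the least positive solution.

(x, y) = (1285471, 28152)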